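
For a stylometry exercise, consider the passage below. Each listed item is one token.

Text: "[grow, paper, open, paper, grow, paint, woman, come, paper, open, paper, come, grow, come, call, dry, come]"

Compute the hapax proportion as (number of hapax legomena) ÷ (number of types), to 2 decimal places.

0.50

Frequencies: paper:4, come:4, grow:3, open:2, paint:1, woman:1, call:1, dry:1
Hapax count = 4; type count = 8.
Ratio = 4 / 8 = 0.50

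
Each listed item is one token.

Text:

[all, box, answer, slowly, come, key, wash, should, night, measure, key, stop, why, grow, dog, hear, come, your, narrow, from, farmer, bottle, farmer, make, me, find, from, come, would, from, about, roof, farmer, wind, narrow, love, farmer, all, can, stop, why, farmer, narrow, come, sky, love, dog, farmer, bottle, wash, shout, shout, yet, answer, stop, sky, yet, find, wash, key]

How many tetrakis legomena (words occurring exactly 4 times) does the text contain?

1

Frequencies: farmer:6, come:4, key:3, wash:3, stop:3, narrow:3, from:3, all:2, answer:2, why:2, dog:2, bottle:2, find:2, love:2, sky:2, shout:2, yet:2, box:1, slowly:1, should:1, … (12 more, each freq 1)
Words with frequency 4: come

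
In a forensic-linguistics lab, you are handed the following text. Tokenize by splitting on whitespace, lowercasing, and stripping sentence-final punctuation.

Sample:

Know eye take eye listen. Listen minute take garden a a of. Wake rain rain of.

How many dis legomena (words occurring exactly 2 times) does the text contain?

6

Frequencies: eye:2, take:2, listen:2, a:2, of:2, rain:2, know:1, minute:1, garden:1, wake:1
Words with frequency 2: a, eye, listen, of, rain, take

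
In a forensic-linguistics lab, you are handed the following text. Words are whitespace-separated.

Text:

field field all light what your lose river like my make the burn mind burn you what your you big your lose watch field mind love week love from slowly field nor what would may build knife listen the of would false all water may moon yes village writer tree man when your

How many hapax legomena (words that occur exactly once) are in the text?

Frequencies: field:4, your:4, what:3, all:2, lose:2, the:2, burn:2, mind:2, you:2, love:2, would:2, may:2, light:1, river:1, like:1, my:1, make:1, big:1, watch:1, week:1, … (16 more, each freq 1)
Hapax (freq=1): big, build, false, from, knife, light, like, listen, make, man, moon, my, nor, of, river, slowly, tree, village, watch, water, week, when, writer, yes

24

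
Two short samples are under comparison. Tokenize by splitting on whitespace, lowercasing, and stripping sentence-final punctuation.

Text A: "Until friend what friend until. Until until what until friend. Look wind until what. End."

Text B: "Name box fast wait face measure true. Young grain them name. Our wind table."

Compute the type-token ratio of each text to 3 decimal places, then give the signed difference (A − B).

-0.529

TTR(A) = 6/15 = 0.400
TTR(B) = 13/14 = 0.929
Difference = 0.400 − 0.929 = -0.529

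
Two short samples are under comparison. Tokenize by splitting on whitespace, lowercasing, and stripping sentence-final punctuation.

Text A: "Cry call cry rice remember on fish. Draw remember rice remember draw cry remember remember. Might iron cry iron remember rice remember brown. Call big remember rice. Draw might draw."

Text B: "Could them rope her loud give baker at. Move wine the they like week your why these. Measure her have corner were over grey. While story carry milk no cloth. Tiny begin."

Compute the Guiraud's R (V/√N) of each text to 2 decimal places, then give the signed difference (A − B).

-3.47

A: V=11, N=30, R=2.01
B: V=31, N=32, R=5.48
Difference = 2.01 − 5.48 = -3.47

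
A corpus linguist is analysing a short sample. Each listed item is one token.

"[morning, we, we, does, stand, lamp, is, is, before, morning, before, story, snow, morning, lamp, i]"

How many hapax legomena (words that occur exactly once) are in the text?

Frequencies: morning:3, we:2, lamp:2, is:2, before:2, does:1, stand:1, story:1, snow:1, i:1
Hapax (freq=1): does, i, snow, stand, story

5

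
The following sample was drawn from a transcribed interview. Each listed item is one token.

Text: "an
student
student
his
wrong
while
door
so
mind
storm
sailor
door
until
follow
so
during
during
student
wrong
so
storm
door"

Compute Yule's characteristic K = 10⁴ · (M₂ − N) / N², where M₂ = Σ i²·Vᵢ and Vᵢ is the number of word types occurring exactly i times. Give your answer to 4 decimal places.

495.8678

Frequencies: student:3, door:3, so:3, wrong:2, storm:2, during:2, an:1, his:1, while:1, mind:1, sailor:1, until:1, follow:1
N = 22. Frequency spectrum: V_1=7, V_2=3, V_3=3
M₂ = 1²·7 + 2²·3 + 3²·3 = 46
K = 10000 × (46 − 22) / 22² = 495.8678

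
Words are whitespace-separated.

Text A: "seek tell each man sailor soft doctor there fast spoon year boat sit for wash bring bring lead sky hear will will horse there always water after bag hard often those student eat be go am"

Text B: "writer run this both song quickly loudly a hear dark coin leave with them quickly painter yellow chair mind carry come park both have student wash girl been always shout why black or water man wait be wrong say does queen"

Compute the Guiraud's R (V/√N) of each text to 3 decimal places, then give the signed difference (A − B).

A: V=33, N=36, R=5.500
B: V=39, N=41, R=6.091
Difference = 5.500 − 6.091 = -0.591

-0.591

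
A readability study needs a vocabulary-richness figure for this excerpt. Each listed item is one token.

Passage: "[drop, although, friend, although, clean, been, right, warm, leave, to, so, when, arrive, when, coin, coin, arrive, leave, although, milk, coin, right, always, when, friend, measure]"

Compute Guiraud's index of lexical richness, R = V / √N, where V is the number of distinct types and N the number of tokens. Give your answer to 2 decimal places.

N = 26, V = 16.
√N = 5.099020
R = 16 / 5.099020 = 3.14

3.14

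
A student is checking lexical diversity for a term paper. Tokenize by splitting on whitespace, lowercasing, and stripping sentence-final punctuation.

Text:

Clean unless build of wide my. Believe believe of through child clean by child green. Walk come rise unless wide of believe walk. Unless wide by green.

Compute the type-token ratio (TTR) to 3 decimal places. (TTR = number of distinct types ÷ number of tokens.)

0.519

N = 27 tokens, V = 14 types.
TTR = V / N = 14 / 27 = 0.519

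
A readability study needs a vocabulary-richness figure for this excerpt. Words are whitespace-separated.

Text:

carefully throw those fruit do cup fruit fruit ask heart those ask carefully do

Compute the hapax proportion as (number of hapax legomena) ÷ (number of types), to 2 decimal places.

0.38

Frequencies: fruit:3, carefully:2, those:2, do:2, ask:2, throw:1, cup:1, heart:1
Hapax count = 3; type count = 8.
Ratio = 3 / 8 = 0.38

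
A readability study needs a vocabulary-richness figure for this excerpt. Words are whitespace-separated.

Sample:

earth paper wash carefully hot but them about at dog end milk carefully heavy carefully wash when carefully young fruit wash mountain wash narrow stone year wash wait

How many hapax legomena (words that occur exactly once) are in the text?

Frequencies: wash:5, carefully:4, earth:1, paper:1, hot:1, but:1, them:1, about:1, at:1, dog:1, end:1, milk:1, heavy:1, when:1, young:1, fruit:1, mountain:1, narrow:1, stone:1, year:1, … (1 more, each freq 1)
Hapax (freq=1): about, at, but, dog, earth, end, fruit, heavy, hot, milk, mountain, narrow, paper, stone, them, wait, when, year, young

19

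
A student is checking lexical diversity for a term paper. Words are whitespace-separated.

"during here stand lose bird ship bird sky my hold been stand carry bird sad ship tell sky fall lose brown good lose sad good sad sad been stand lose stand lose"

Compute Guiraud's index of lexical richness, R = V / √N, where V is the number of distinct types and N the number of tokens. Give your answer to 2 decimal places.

N = 32, V = 16.
√N = 5.656854
R = 16 / 5.656854 = 2.83

2.83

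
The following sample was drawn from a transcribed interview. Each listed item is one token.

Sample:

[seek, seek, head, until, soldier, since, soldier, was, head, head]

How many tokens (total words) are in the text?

10

Tokens: seek, seek, head, until, soldier, since, soldier, was, head, head
N = 10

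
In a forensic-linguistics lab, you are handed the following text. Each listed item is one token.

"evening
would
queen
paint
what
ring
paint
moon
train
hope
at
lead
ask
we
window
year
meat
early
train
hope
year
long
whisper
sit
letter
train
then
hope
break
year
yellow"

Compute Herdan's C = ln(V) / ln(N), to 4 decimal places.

0.9255

N = 31, V = 24.
ln(V) = 3.178054, ln(N) = 3.433987
C = 3.178054 / 3.433987 = 0.9255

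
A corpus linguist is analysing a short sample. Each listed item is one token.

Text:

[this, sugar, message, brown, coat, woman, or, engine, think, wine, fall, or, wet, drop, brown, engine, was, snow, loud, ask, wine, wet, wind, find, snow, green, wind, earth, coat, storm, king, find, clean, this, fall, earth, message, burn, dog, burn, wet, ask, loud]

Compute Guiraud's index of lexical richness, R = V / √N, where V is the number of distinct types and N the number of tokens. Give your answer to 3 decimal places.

3.965

N = 43, V = 26.
√N = 6.557439
R = 26 / 6.557439 = 3.965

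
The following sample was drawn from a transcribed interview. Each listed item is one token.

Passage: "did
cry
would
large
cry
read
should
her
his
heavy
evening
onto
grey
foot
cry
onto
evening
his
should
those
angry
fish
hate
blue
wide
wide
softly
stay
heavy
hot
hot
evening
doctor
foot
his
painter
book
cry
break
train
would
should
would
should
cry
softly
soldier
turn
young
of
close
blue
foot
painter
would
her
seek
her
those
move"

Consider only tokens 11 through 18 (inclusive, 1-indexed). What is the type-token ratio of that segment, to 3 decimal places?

Segment tokens 11–18: evening, onto, grey, foot, cry, onto, evening, his
Segment N = 8, segment V = 6.
TTR = 6 / 8 = 0.750

0.750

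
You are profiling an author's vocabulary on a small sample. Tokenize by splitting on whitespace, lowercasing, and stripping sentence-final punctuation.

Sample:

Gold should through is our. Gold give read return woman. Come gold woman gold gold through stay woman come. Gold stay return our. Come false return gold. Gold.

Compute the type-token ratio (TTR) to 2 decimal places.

0.43

N = 28 tokens, V = 12 types.
TTR = V / N = 12 / 28 = 0.43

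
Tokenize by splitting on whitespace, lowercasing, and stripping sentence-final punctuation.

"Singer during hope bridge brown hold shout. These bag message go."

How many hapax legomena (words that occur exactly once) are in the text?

Frequencies: singer:1, during:1, hope:1, bridge:1, brown:1, hold:1, shout:1, these:1, bag:1, message:1, go:1
Hapax (freq=1): bag, bridge, brown, during, go, hold, hope, message, shout, singer, these

11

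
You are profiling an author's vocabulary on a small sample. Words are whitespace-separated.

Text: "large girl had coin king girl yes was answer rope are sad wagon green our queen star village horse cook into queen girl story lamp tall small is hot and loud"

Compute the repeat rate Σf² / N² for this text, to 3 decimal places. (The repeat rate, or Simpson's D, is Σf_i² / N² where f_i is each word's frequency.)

Frequencies: girl:3, queen:2, large:1, had:1, coin:1, king:1, yes:1, was:1, answer:1, rope:1, are:1, sad:1, wagon:1, green:1, our:1, star:1, village:1, horse:1, cook:1, into:1, … (8 more, each freq 1)
Σf² = 39; N² = 961
Repeat rate = 39 / 961 = 0.041

0.041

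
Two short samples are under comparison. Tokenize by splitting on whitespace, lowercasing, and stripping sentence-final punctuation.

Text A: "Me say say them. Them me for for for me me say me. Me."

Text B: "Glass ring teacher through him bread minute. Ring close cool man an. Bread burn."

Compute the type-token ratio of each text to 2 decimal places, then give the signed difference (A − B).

-0.57

TTR(A) = 4/14 = 0.29
TTR(B) = 12/14 = 0.86
Difference = 0.29 − 0.86 = -0.57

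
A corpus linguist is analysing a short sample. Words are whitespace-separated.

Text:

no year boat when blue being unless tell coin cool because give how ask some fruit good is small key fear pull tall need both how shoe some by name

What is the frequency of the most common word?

2

Frequencies: how:2, some:2, no:1, year:1, boat:1, when:1, blue:1, being:1, unless:1, tell:1, coin:1, cool:1, because:1, give:1, ask:1, fruit:1, good:1, is:1, small:1, key:1, … (8 more, each freq 1)
Most common: 'how' with frequency 2.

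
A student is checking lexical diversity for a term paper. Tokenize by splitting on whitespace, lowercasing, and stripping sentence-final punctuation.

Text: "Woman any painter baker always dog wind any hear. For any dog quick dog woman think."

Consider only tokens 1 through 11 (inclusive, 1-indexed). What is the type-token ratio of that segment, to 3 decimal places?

0.818

Segment tokens 1–11: woman, any, painter, baker, always, dog, wind, any, hear, for, any
Segment N = 11, segment V = 9.
TTR = 9 / 11 = 0.818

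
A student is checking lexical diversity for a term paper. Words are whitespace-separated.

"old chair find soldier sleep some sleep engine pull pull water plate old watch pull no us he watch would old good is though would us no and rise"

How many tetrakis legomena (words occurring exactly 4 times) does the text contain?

Frequencies: old:3, pull:3, sleep:2, watch:2, no:2, us:2, would:2, chair:1, find:1, soldier:1, some:1, engine:1, water:1, plate:1, he:1, good:1, is:1, though:1, and:1, rise:1
Words with frequency 4: (none)

0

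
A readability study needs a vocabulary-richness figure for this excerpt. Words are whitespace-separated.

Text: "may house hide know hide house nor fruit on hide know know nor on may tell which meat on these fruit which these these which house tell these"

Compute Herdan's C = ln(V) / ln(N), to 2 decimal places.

0.72

N = 28, V = 11.
ln(V) = 2.397895, ln(N) = 3.332205
C = 2.397895 / 3.332205 = 0.72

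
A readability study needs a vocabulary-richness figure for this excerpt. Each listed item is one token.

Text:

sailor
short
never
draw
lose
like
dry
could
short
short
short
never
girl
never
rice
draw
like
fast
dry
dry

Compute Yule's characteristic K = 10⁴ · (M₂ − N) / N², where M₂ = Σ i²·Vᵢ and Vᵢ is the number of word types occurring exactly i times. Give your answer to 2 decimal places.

700.00

Frequencies: short:4, never:3, dry:3, draw:2, like:2, sailor:1, lose:1, could:1, girl:1, rice:1, fast:1
N = 20. Frequency spectrum: V_1=6, V_2=2, V_3=2, V_4=1
M₂ = 1²·6 + 2²·2 + 3²·2 + 4²·1 = 48
K = 10000 × (48 − 20) / 20² = 700.00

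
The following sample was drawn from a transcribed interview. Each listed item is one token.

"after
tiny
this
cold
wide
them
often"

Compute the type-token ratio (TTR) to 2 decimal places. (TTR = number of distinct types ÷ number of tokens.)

N = 7 tokens, V = 7 types.
TTR = V / N = 7 / 7 = 1.00

1.00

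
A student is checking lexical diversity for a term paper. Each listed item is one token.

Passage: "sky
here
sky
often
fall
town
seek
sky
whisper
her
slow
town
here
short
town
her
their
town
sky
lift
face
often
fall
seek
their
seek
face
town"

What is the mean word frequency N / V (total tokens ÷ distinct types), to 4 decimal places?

2.1538

N = 28 tokens, V = 13 types.
Mean frequency = N / V = 28 / 13 = 2.1538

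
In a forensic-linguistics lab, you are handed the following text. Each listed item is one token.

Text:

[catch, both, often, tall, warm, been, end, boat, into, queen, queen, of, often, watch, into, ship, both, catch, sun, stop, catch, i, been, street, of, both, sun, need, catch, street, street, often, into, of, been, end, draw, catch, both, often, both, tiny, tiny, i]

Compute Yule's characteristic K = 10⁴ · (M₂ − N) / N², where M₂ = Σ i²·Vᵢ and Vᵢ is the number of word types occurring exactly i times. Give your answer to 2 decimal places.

Frequencies: catch:5, both:5, often:4, been:3, into:3, of:3, street:3, end:2, queen:2, sun:2, i:2, tiny:2, tall:1, warm:1, boat:1, watch:1, ship:1, stop:1, need:1, draw:1
N = 44. Frequency spectrum: V_1=8, V_2=5, V_3=4, V_4=1, V_5=2
M₂ = 1²·8 + 2²·5 + 3²·4 + 4²·1 + 5²·2 = 130
K = 10000 × (130 − 44) / 44² = 444.21

444.21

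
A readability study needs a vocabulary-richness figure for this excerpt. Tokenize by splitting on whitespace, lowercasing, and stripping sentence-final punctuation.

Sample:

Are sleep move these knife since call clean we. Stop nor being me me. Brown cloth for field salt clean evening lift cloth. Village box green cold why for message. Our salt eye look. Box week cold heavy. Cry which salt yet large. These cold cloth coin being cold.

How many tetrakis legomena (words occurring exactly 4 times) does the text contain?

1

Frequencies: cold:4, cloth:3, salt:3, these:2, clean:2, being:2, me:2, for:2, box:2, are:1, sleep:1, move:1, knife:1, since:1, call:1, we:1, stop:1, nor:1, brown:1, field:1, … (16 more, each freq 1)
Words with frequency 4: cold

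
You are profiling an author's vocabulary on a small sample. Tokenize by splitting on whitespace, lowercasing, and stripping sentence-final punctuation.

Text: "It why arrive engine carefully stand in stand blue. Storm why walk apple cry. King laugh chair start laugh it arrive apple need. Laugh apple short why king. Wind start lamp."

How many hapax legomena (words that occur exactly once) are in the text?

12

Frequencies: why:3, apple:3, laugh:3, it:2, arrive:2, stand:2, king:2, start:2, engine:1, carefully:1, in:1, blue:1, storm:1, walk:1, cry:1, chair:1, need:1, short:1, wind:1, lamp:1
Hapax (freq=1): blue, carefully, chair, cry, engine, in, lamp, need, short, storm, walk, wind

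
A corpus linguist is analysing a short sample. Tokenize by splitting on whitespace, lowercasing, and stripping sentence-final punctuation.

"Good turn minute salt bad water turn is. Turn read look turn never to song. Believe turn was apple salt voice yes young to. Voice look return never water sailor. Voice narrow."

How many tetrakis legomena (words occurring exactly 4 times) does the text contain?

0

Frequencies: turn:5, voice:3, salt:2, water:2, look:2, never:2, to:2, good:1, minute:1, bad:1, is:1, read:1, song:1, believe:1, was:1, apple:1, yes:1, young:1, return:1, sailor:1, … (1 more, each freq 1)
Words with frequency 4: (none)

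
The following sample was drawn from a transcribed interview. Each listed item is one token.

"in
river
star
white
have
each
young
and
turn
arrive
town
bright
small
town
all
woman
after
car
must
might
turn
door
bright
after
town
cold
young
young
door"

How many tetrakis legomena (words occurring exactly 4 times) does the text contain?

0

Frequencies: young:3, town:3, turn:2, bright:2, after:2, door:2, in:1, river:1, star:1, white:1, have:1, each:1, and:1, arrive:1, small:1, all:1, woman:1, car:1, must:1, might:1, … (1 more, each freq 1)
Words with frequency 4: (none)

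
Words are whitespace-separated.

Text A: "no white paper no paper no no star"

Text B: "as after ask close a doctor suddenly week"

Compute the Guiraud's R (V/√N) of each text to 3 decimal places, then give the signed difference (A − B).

A: V=4, N=8, R=1.414
B: V=8, N=8, R=2.828
Difference = 1.414 − 2.828 = -1.414

-1.414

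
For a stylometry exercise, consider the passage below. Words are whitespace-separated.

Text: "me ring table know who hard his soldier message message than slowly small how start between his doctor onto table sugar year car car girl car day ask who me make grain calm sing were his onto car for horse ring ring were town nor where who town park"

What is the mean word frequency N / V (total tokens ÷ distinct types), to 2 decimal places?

1.44

N = 49 tokens, V = 34 types.
Mean frequency = N / V = 49 / 34 = 1.44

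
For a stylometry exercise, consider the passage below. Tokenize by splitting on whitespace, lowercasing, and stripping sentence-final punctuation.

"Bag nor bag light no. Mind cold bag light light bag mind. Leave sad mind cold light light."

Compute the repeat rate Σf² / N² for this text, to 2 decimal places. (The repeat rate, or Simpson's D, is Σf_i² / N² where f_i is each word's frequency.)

0.18

Frequencies: light:5, bag:4, mind:3, cold:2, nor:1, no:1, leave:1, sad:1
Σf² = 58; N² = 324
Repeat rate = 58 / 324 = 0.18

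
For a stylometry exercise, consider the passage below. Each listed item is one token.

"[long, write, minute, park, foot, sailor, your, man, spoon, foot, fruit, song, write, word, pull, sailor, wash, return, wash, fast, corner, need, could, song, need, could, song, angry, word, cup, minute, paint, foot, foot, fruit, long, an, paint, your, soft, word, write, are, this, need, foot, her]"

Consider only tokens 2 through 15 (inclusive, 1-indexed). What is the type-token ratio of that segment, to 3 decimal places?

Segment tokens 2–15: write, minute, park, foot, sailor, your, man, spoon, foot, fruit, song, write, word, pull
Segment N = 14, segment V = 12.
TTR = 12 / 14 = 0.857

0.857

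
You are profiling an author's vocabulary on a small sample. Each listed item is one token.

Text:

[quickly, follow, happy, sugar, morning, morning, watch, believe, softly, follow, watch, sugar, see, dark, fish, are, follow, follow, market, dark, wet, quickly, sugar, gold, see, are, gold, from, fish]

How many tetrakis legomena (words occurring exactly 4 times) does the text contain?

Frequencies: follow:4, sugar:3, quickly:2, morning:2, watch:2, see:2, dark:2, fish:2, are:2, gold:2, happy:1, believe:1, softly:1, market:1, wet:1, from:1
Words with frequency 4: follow

1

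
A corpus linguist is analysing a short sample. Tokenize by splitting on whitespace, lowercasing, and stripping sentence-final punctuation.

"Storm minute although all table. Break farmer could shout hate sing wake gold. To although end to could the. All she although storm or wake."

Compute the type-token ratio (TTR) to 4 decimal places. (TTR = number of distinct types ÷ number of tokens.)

N = 25 tokens, V = 18 types.
TTR = V / N = 18 / 25 = 0.7200

0.7200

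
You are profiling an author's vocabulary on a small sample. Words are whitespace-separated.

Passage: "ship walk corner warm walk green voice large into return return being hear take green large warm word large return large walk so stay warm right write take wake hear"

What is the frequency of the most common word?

4

Frequencies: large:4, walk:3, warm:3, return:3, green:2, hear:2, take:2, ship:1, corner:1, voice:1, into:1, being:1, word:1, so:1, stay:1, right:1, write:1, wake:1
Most common: 'large' with frequency 4.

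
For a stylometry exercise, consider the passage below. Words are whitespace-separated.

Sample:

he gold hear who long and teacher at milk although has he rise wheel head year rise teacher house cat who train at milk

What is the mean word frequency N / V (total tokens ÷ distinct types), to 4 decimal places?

N = 24 tokens, V = 18 types.
Mean frequency = N / V = 24 / 18 = 1.3333

1.3333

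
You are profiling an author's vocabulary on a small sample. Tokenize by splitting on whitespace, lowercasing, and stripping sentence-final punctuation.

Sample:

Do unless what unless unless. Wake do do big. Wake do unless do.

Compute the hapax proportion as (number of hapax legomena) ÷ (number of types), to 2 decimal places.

Frequencies: do:5, unless:4, wake:2, what:1, big:1
Hapax count = 2; type count = 5.
Ratio = 2 / 5 = 0.40

0.40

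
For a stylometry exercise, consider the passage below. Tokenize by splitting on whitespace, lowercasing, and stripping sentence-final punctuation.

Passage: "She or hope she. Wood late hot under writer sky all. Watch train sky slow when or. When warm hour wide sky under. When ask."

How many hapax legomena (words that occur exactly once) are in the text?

13

Frequencies: sky:3, when:3, she:2, or:2, under:2, hope:1, wood:1, late:1, hot:1, writer:1, all:1, watch:1, train:1, slow:1, warm:1, hour:1, wide:1, ask:1
Hapax (freq=1): all, ask, hope, hot, hour, late, slow, train, warm, watch, wide, wood, writer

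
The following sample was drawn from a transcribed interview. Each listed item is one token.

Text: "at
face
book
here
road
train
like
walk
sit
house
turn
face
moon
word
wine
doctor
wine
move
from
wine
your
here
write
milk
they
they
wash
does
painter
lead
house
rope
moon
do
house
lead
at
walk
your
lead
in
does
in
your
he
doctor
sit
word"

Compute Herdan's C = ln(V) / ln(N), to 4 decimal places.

0.8698

N = 48, V = 29.
ln(V) = 3.367296, ln(N) = 3.871201
C = 3.367296 / 3.871201 = 0.8698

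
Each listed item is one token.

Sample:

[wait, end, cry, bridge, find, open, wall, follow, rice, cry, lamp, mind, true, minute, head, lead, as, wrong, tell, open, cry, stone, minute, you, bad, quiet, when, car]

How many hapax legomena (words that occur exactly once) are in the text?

Frequencies: cry:3, open:2, minute:2, wait:1, end:1, bridge:1, find:1, wall:1, follow:1, rice:1, lamp:1, mind:1, true:1, head:1, lead:1, as:1, wrong:1, tell:1, stone:1, you:1, … (4 more, each freq 1)
Hapax (freq=1): as, bad, bridge, car, end, find, follow, head, lamp, lead, mind, quiet, rice, stone, tell, true, wait, wall, when, wrong, you

21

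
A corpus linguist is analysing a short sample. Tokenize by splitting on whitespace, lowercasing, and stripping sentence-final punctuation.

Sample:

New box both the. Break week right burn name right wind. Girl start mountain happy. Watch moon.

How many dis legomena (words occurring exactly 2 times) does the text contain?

1

Frequencies: right:2, new:1, box:1, both:1, the:1, break:1, week:1, burn:1, name:1, wind:1, girl:1, start:1, mountain:1, happy:1, watch:1, moon:1
Words with frequency 2: right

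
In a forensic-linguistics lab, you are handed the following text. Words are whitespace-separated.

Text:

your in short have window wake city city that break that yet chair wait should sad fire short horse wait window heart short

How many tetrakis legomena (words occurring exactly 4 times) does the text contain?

Frequencies: short:3, window:2, city:2, that:2, wait:2, your:1, in:1, have:1, wake:1, break:1, yet:1, chair:1, should:1, sad:1, fire:1, horse:1, heart:1
Words with frequency 4: (none)

0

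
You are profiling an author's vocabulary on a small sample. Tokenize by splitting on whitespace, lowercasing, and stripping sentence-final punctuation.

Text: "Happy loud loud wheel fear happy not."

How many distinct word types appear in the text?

5

Distinct types: {fear, happy, loud, not, wheel}
V = 5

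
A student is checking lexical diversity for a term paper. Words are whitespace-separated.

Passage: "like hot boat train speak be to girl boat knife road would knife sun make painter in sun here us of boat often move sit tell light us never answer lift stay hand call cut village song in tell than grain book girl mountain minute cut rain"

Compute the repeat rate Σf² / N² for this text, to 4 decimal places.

Frequencies: boat:3, girl:2, knife:2, sun:2, in:2, us:2, tell:2, cut:2, like:1, hot:1, train:1, speak:1, be:1, to:1, road:1, would:1, make:1, painter:1, here:1, of:1, … (18 more, each freq 1)
Σf² = 67; N² = 2209
Repeat rate = 67 / 2209 = 0.0303

0.0303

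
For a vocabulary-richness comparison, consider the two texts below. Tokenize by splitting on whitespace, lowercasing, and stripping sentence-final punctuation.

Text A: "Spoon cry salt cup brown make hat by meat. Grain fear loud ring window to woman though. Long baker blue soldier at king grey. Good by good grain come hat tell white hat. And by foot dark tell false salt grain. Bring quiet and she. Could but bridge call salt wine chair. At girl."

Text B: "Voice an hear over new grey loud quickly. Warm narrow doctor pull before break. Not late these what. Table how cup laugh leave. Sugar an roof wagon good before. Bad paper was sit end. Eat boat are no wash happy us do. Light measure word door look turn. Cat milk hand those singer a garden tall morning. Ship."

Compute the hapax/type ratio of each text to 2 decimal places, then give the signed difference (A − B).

A: hapax=34, V=42, ratio=0.81
B: hapax=54, V=56, ratio=0.96
Difference = 0.81 − 0.96 = -0.15

-0.15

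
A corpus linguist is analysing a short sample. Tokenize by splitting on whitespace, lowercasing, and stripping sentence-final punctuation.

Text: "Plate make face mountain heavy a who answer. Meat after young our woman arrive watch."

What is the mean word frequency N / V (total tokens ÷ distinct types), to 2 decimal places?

1.00

N = 15 tokens, V = 15 types.
Mean frequency = N / V = 15 / 15 = 1.00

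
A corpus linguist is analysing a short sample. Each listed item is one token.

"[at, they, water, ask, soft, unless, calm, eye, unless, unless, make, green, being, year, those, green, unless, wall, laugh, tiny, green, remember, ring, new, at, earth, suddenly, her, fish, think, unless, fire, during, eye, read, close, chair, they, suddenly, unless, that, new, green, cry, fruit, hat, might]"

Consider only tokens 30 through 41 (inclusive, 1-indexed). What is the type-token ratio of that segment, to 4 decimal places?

Segment tokens 30–41: think, unless, fire, during, eye, read, close, chair, they, suddenly, unless, that
Segment N = 12, segment V = 11.
TTR = 11 / 12 = 0.9167

0.9167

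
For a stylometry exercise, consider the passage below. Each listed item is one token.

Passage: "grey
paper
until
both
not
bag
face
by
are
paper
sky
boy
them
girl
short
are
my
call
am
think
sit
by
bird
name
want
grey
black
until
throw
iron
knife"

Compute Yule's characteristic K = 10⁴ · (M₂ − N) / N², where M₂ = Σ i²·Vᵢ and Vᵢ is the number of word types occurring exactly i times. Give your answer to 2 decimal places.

Frequencies: grey:2, paper:2, until:2, by:2, are:2, both:1, not:1, bag:1, face:1, sky:1, boy:1, them:1, girl:1, short:1, my:1, call:1, am:1, think:1, sit:1, bird:1, … (6 more, each freq 1)
N = 31. Frequency spectrum: V_1=21, V_2=5
M₂ = 1²·21 + 2²·5 = 41
K = 10000 × (41 − 31) / 31² = 104.06

104.06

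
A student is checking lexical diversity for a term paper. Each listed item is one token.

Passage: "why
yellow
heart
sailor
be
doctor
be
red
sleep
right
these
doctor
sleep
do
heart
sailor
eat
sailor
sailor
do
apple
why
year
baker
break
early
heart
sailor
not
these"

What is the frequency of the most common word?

5

Frequencies: sailor:5, heart:3, why:2, be:2, doctor:2, sleep:2, these:2, do:2, yellow:1, red:1, right:1, eat:1, apple:1, year:1, baker:1, break:1, early:1, not:1
Most common: 'sailor' with frequency 5.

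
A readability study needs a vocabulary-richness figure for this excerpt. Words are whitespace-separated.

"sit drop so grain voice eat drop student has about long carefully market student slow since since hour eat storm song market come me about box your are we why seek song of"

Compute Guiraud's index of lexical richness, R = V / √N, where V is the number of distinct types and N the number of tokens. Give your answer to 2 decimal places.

4.53

N = 33, V = 26.
√N = 5.744563
R = 26 / 5.744563 = 4.53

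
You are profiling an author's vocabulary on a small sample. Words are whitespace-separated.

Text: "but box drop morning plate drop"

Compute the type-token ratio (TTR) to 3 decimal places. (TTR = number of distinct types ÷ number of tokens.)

N = 6 tokens, V = 5 types.
TTR = V / N = 5 / 6 = 0.833

0.833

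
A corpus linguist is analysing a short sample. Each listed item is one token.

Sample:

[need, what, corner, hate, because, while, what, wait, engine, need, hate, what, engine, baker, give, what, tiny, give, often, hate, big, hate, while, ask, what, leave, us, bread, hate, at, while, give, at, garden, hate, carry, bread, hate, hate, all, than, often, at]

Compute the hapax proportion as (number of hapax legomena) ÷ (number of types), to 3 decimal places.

Frequencies: hate:8, what:5, while:3, give:3, at:3, need:2, engine:2, often:2, bread:2, corner:1, because:1, wait:1, baker:1, tiny:1, big:1, ask:1, leave:1, us:1, garden:1, carry:1, … (2 more, each freq 1)
Hapax count = 13; type count = 22.
Ratio = 13 / 22 = 0.591

0.591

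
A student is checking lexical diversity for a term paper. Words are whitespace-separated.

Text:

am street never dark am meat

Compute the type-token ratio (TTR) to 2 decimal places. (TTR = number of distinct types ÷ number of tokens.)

0.83

N = 6 tokens, V = 5 types.
TTR = V / N = 5 / 6 = 0.83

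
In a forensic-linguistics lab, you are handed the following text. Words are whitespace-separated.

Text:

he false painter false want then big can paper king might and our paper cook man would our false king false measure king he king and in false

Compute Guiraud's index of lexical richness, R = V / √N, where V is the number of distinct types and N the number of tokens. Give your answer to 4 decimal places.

3.2127

N = 28, V = 17.
√N = 5.291503
R = 17 / 5.291503 = 3.2127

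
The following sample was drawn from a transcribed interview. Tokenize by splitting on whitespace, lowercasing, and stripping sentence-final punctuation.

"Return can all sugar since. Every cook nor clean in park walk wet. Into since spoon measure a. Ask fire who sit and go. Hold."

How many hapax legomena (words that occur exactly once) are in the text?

Frequencies: since:2, return:1, can:1, all:1, sugar:1, every:1, cook:1, nor:1, clean:1, in:1, park:1, walk:1, wet:1, into:1, spoon:1, measure:1, a:1, ask:1, fire:1, who:1, … (4 more, each freq 1)
Hapax (freq=1): a, all, and, ask, can, clean, cook, every, fire, go, hold, in, into, measure, nor, park, return, sit, spoon, sugar, walk, wet, who

23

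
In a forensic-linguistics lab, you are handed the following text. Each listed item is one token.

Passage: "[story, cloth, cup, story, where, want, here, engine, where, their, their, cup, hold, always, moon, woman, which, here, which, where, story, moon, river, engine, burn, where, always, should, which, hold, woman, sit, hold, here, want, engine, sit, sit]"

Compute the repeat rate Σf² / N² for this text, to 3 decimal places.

Frequencies: where:4, story:3, here:3, engine:3, hold:3, which:3, sit:3, cup:2, want:2, their:2, always:2, moon:2, woman:2, cloth:1, river:1, burn:1, should:1
Σf² = 98; N² = 1444
Repeat rate = 98 / 1444 = 0.068

0.068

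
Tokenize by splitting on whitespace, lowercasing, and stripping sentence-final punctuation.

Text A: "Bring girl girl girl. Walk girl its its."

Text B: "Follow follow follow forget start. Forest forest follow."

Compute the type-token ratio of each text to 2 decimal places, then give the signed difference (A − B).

TTR(A) = 4/8 = 0.50
TTR(B) = 4/8 = 0.50
Difference = 0.50 − 0.50 = 0.00

0.00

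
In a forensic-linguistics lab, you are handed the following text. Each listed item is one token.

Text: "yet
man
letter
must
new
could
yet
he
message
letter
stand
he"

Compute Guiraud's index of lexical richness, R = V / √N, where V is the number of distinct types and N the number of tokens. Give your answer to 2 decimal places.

2.60

N = 12, V = 9.
√N = 3.464102
R = 9 / 3.464102 = 2.60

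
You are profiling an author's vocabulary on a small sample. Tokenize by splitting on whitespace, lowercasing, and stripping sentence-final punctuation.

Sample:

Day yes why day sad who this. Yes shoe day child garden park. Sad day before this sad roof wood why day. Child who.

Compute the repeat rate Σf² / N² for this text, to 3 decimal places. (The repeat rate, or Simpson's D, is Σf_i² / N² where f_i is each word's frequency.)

0.104

Frequencies: day:5, sad:3, yes:2, why:2, who:2, this:2, child:2, shoe:1, garden:1, park:1, before:1, roof:1, wood:1
Σf² = 60; N² = 576
Repeat rate = 60 / 576 = 0.104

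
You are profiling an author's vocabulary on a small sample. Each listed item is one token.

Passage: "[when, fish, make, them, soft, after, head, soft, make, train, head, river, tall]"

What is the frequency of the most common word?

Frequencies: make:2, soft:2, head:2, when:1, fish:1, them:1, after:1, train:1, river:1, tall:1
Most common: 'make' with frequency 2.

2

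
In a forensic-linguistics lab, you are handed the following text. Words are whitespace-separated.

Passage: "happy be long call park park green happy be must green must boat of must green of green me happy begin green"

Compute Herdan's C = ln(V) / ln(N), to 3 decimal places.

N = 22, V = 11.
ln(V) = 2.397895, ln(N) = 3.091042
C = 2.397895 / 3.091042 = 0.776

0.776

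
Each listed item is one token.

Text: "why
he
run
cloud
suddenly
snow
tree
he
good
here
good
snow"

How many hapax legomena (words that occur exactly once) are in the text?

Frequencies: he:2, snow:2, good:2, why:1, run:1, cloud:1, suddenly:1, tree:1, here:1
Hapax (freq=1): cloud, here, run, suddenly, tree, why

6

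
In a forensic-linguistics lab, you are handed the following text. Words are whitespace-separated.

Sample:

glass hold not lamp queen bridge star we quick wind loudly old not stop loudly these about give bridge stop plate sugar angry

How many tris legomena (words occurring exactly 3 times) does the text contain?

0

Frequencies: not:2, bridge:2, loudly:2, stop:2, glass:1, hold:1, lamp:1, queen:1, star:1, we:1, quick:1, wind:1, old:1, these:1, about:1, give:1, plate:1, sugar:1, angry:1
Words with frequency 3: (none)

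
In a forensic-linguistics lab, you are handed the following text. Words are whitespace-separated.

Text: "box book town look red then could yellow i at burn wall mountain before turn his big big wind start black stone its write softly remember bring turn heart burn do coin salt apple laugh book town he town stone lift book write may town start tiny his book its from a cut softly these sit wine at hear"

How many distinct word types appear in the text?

43

Distinct types: {a, apple, at, before, big, black, book, box, bring, burn, coin, could, cut, do, from, he, hear, heart, his, i, its, laugh, lift, look, may, mountain, red, remember, salt, sit, softly, start, stone, then, these, tiny, town, turn, wall, wind, wine, write, yellow}
V = 43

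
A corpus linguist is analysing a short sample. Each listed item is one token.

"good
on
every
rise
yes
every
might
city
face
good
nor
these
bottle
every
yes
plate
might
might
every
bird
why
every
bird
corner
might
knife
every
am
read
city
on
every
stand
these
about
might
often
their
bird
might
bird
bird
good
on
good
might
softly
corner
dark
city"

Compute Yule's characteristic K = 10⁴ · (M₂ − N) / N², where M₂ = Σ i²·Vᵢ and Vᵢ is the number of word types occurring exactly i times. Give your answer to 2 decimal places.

Frequencies: every:7, might:7, bird:5, good:4, on:3, city:3, yes:2, these:2, corner:2, rise:1, face:1, nor:1, bottle:1, plate:1, why:1, knife:1, am:1, read:1, stand:1, about:1, … (4 more, each freq 1)
N = 50. Frequency spectrum: V_1=15, V_2=3, V_3=2, V_4=1, V_5=1, V_7=2
M₂ = 1²·15 + 2²·3 + 3²·2 + 4²·1 + 5²·1 + 7²·2 = 184
K = 10000 × (184 − 50) / 50² = 536.00

536.00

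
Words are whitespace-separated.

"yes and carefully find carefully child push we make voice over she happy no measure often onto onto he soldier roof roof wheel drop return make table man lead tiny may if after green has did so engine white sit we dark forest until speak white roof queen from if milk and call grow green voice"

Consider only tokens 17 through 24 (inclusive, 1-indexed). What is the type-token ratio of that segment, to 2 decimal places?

Segment tokens 17–24: onto, onto, he, soldier, roof, roof, wheel, drop
Segment N = 8, segment V = 6.
TTR = 6 / 8 = 0.75

0.75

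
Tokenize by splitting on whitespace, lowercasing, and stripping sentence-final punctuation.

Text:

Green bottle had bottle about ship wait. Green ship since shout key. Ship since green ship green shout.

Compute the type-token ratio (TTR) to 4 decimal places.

0.5000

N = 18 tokens, V = 9 types.
TTR = V / N = 9 / 18 = 0.5000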